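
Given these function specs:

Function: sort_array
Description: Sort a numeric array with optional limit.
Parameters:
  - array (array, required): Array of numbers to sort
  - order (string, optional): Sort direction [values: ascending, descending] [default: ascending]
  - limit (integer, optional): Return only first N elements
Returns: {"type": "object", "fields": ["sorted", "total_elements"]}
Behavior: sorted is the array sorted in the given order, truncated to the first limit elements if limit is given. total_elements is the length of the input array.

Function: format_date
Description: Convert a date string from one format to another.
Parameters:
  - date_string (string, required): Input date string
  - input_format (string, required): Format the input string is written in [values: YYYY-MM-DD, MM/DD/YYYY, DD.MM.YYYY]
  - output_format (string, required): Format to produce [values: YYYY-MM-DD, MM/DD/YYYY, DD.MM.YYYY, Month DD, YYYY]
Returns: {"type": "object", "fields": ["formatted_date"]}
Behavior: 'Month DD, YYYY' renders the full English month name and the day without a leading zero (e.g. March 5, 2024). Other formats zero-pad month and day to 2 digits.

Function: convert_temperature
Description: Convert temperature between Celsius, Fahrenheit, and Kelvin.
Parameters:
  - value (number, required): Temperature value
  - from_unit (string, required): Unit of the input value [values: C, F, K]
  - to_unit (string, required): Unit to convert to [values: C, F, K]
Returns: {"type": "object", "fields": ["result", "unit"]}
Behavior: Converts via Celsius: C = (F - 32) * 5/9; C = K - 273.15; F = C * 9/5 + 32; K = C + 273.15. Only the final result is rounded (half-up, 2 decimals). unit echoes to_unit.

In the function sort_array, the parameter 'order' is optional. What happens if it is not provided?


The sort_array spec declares:
  - order (string, optional): Sort direction [values: ascending, descending] [default: ascending]
It defaults to ascending


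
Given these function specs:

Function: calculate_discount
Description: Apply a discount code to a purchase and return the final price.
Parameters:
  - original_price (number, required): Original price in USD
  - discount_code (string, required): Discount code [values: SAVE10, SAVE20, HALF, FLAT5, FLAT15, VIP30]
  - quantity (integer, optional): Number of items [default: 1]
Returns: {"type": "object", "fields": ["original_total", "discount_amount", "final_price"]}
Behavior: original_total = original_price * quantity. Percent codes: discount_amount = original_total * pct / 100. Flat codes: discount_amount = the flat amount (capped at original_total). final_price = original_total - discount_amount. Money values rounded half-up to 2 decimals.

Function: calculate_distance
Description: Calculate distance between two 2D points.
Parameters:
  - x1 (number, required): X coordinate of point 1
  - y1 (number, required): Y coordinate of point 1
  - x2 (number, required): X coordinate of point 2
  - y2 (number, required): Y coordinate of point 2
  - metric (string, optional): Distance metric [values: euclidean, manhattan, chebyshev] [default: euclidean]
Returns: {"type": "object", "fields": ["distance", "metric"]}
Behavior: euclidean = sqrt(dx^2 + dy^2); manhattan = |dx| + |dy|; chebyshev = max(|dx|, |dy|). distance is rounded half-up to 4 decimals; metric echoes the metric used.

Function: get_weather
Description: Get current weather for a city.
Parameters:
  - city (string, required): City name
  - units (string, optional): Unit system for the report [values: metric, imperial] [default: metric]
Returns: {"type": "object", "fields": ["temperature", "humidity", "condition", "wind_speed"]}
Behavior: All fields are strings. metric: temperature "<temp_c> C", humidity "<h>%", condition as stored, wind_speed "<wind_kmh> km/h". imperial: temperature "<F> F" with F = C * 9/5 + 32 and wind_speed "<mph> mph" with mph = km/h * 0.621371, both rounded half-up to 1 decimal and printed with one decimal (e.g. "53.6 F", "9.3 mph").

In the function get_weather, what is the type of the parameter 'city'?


The get_weather spec declares:
  - city (string, required): City name
Type:
string


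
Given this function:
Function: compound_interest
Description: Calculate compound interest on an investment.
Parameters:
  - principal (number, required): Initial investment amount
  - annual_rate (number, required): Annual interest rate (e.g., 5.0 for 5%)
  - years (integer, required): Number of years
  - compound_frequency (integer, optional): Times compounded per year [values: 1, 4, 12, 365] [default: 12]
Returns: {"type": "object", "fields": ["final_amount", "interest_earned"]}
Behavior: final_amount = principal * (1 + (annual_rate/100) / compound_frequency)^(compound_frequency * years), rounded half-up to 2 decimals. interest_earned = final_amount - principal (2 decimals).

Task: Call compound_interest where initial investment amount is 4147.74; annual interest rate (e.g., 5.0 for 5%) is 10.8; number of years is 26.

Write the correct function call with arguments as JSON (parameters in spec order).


Mapping each described value to its parameter name:
  'Initial investment amount' -> principal = 4147.74
  'Annual interest rate (e.g., 5.0 for 5%)' -> annual_rate = 10.8
  'Number of years' -> years = 26
compound_interest({"principal": 4147.74, "annual_rate": 10.8, "years": 26})


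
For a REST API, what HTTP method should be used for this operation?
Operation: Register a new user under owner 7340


GET = read, POST = create, PUT = update/replace, DELETE = remove
This operation is a create.
POST


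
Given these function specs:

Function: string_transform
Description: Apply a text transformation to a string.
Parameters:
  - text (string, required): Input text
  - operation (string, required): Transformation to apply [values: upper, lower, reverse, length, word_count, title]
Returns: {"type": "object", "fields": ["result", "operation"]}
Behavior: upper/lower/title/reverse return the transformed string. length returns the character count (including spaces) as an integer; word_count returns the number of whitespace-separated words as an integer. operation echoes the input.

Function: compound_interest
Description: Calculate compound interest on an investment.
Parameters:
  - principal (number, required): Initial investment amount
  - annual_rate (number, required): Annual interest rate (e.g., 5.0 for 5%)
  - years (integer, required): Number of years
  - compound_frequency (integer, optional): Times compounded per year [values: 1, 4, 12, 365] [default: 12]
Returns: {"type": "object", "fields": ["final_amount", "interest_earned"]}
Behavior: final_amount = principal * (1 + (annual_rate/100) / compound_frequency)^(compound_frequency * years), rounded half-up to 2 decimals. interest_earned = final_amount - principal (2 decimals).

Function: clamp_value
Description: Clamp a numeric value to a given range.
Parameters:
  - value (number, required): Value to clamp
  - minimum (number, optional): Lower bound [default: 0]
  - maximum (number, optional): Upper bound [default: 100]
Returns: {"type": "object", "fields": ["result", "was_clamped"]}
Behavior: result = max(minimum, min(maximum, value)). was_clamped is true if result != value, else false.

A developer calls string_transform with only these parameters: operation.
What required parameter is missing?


Required parameters: text, operation
Provided: operation
Missing: text
text


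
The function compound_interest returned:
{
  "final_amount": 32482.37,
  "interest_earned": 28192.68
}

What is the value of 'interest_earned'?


28192.68


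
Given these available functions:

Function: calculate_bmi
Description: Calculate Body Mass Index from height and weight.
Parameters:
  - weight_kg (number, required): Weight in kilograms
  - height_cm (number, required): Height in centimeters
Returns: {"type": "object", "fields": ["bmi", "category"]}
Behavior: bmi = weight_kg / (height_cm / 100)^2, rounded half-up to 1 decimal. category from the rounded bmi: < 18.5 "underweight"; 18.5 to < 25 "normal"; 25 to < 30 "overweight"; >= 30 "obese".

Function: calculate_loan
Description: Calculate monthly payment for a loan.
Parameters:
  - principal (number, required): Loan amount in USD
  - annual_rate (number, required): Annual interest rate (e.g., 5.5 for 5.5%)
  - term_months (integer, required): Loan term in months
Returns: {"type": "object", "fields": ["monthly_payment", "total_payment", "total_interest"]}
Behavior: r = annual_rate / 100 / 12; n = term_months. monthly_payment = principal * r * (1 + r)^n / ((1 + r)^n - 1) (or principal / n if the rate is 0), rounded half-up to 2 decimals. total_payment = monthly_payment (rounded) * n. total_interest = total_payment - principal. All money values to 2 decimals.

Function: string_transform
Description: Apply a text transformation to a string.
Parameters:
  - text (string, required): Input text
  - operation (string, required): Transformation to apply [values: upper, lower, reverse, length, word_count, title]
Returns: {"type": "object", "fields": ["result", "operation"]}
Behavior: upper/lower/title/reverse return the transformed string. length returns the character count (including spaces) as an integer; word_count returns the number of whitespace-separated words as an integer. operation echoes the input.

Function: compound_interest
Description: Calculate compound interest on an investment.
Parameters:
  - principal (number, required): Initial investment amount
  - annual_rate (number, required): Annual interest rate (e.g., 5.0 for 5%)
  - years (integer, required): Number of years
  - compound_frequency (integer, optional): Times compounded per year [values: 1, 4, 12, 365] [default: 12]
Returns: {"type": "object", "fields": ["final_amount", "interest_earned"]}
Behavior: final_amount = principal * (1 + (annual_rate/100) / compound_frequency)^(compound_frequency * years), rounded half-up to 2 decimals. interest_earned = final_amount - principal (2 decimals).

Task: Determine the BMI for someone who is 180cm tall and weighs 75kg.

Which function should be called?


The task needs a function whose description is: Calculate Body Mass Index from height and weight.
calculate_bmi


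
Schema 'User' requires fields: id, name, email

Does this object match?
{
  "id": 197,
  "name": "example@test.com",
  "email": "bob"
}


Checking required fields... All present.
Valid - all required fields present


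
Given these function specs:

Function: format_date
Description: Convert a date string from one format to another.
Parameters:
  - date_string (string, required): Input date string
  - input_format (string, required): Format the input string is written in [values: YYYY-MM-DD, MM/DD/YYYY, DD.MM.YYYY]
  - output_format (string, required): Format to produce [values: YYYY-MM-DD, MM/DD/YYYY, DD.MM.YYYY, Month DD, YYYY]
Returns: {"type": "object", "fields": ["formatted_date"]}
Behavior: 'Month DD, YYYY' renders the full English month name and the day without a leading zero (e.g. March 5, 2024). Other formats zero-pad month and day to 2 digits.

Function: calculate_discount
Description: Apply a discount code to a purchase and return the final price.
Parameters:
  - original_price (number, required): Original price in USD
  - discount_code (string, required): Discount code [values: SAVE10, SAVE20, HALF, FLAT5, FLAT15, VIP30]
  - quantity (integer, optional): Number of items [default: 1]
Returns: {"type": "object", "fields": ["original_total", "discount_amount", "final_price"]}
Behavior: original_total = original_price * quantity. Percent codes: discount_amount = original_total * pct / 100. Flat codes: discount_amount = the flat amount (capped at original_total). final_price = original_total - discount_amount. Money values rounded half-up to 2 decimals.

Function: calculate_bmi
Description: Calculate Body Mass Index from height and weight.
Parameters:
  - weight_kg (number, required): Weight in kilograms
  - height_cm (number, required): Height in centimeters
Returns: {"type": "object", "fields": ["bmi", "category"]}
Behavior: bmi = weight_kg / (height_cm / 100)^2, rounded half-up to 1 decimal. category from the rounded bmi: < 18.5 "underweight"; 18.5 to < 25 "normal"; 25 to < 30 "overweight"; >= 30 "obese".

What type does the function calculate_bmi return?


The calculate_bmi spec declares Returns: {"type": "object", "fields": ["bmi", "category"]}
Type:
object


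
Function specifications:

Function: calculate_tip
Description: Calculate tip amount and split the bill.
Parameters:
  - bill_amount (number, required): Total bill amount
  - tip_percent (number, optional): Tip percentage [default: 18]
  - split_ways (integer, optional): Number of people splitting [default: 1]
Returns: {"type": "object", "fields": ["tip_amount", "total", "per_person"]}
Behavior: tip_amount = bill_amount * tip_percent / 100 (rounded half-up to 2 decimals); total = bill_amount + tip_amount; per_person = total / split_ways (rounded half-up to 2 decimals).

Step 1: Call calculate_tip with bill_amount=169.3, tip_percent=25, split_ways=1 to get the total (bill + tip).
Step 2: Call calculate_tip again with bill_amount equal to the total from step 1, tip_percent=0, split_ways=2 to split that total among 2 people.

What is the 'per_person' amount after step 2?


Step 1: calculate_tip(bill_amount=169.3, tip_percent=25, split_ways=1)
  tip_amount = 169.3 * 25/100 = 42.325 -> 42.33
  total = 169.3 + 42.33 = 211.63
  per_person = 211.63 / 1 = 211.63 -> 211.63
  -> total = 211.63
Step 2: calculate_tip(bill_amount=211.63, tip_percent=0, split_ways=2)
  tip_amount = 211.63 * 0/100 = 0 -> 0.00
  total = 211.63 + 0.00 = 211.63
  per_person = 211.63 / 2 = 105.815 -> 105.82
  -> per_person = 105.82
$105.82


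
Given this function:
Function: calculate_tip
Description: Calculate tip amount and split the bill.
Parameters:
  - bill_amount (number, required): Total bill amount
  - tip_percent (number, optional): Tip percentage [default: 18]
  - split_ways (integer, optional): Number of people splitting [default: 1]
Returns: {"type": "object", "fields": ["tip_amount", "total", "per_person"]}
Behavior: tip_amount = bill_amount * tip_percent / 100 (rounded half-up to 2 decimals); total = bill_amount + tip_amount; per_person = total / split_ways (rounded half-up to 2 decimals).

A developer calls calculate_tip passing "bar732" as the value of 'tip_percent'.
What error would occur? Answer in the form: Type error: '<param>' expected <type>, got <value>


Spec: 'tip_percent' is declared as number; "bar732" is a string.
Type error: 'tip_percent' expected number, got "bar732"


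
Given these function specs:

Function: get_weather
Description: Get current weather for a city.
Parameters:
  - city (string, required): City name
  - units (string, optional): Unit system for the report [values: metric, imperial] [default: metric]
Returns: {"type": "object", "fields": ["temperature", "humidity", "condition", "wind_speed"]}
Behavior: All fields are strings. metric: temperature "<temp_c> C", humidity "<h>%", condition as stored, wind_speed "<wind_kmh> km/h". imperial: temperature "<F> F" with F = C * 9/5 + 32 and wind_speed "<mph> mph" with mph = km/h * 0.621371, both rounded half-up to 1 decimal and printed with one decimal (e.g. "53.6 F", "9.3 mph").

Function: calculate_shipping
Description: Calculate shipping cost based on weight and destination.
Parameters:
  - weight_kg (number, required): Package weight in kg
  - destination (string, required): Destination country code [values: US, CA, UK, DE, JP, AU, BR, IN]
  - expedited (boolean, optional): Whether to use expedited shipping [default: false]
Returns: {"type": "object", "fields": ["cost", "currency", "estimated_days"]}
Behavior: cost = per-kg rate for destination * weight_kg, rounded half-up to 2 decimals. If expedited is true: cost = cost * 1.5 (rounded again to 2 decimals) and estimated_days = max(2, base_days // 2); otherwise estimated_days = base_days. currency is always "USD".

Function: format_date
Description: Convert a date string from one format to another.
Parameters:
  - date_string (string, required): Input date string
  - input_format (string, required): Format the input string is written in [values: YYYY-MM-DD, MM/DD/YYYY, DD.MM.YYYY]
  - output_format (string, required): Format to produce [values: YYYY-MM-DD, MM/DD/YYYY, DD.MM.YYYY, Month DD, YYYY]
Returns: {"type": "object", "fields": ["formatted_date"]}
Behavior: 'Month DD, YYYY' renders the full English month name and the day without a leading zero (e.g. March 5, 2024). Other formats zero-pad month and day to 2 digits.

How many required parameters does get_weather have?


Parameters of get_weather: city (required), units (optional)
Required count:
1


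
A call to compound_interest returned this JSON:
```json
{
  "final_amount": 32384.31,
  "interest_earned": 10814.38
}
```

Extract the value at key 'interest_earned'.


10814.38


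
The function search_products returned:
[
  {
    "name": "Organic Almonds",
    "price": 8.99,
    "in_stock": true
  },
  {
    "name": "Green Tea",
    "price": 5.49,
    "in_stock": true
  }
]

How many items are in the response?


Items: Organic Almonds, Green Tea
2


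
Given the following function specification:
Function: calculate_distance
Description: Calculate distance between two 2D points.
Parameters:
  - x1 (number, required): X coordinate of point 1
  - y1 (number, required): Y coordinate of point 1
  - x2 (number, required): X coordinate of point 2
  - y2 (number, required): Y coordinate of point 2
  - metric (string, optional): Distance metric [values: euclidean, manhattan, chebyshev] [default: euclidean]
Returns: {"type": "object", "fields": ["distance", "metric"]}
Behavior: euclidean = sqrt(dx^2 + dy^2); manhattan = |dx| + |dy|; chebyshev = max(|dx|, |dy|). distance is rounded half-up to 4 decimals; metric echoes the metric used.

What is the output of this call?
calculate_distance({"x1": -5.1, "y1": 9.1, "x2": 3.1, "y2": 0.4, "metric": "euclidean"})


|dx| = |3.1 - -5.1| = 8.2; |dy| = |0.4 - 9.1| = 8.7
euclidean: sqrt(8.2^2 + 8.7^2) = sqrt(142.93) = 11.955334
Round to 4 decimals: 11.9553
Output:
{"distance": 11.9553, "metric": "euclidean"}


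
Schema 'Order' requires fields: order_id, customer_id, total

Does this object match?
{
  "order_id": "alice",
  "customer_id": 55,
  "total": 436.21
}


Checking required fields... All present.
Valid - all required fields present


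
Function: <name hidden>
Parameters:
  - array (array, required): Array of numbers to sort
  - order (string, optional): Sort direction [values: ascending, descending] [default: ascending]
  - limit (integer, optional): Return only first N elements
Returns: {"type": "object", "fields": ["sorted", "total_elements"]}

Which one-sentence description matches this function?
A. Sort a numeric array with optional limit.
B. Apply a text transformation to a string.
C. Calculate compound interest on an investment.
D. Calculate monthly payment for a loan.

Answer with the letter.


Parameters array, order, limit and return ["sorted", "total_elements"] fit: Sort a numeric array with optional limit.
A


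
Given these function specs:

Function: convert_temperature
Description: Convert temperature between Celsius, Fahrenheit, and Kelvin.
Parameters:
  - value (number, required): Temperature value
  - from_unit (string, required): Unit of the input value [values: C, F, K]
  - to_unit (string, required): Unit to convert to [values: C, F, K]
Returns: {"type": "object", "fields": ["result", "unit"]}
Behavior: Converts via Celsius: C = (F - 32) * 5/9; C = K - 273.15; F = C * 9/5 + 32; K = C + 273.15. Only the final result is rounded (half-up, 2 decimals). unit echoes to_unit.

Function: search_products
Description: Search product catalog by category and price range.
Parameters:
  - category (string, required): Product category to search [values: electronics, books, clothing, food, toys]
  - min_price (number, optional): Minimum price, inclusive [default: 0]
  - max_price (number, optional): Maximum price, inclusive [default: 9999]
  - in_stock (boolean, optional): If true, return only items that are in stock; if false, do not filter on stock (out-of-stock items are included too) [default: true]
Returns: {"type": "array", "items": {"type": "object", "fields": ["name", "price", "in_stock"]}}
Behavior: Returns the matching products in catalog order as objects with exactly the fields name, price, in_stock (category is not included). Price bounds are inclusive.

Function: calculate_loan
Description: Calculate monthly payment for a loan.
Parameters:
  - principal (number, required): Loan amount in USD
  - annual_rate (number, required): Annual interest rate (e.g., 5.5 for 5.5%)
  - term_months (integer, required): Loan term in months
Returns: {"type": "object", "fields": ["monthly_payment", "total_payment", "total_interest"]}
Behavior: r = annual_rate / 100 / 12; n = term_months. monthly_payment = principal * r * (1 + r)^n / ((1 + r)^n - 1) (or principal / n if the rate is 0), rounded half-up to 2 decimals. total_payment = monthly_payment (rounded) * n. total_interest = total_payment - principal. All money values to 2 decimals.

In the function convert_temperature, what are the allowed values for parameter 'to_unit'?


The convert_temperature spec declares:
  - to_unit (string, required): Unit to convert to [values: C, F, K]
Allowed values:
C, F, K


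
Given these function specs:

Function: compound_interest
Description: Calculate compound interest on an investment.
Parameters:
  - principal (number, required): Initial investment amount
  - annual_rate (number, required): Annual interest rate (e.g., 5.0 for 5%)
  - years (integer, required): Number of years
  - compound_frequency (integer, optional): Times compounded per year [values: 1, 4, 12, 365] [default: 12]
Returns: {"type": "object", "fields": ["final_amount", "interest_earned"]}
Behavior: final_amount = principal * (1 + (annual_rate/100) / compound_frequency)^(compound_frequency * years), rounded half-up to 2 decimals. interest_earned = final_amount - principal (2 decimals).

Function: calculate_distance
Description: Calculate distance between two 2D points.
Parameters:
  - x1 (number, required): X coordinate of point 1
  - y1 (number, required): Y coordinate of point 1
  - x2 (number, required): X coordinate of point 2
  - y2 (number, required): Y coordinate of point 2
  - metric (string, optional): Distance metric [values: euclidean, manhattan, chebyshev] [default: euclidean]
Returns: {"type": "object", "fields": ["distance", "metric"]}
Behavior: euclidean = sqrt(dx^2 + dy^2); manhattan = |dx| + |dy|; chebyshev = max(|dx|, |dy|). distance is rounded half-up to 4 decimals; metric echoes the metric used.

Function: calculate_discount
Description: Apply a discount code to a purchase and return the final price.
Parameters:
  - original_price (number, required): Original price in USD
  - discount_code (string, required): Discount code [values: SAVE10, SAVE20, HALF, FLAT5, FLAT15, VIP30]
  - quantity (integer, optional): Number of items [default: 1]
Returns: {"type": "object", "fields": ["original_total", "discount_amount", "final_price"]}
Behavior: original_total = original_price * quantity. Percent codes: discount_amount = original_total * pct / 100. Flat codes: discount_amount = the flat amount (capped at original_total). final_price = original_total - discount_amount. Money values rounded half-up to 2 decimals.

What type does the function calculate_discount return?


The calculate_discount spec declares Returns: {"type": "object", "fields": ["original_total", "discount_amount", "final_price"]}
Type:
object


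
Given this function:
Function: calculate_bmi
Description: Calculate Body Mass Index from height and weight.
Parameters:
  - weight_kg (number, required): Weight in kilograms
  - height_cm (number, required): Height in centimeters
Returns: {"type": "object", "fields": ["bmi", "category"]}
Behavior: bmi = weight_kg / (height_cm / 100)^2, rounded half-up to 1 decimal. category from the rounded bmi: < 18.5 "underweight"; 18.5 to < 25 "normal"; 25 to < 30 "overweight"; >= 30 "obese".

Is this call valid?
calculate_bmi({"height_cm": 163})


Checking required parameters...
Missing required parameter: weight_kg
Invalid - missing required parameter 'weight_kg'


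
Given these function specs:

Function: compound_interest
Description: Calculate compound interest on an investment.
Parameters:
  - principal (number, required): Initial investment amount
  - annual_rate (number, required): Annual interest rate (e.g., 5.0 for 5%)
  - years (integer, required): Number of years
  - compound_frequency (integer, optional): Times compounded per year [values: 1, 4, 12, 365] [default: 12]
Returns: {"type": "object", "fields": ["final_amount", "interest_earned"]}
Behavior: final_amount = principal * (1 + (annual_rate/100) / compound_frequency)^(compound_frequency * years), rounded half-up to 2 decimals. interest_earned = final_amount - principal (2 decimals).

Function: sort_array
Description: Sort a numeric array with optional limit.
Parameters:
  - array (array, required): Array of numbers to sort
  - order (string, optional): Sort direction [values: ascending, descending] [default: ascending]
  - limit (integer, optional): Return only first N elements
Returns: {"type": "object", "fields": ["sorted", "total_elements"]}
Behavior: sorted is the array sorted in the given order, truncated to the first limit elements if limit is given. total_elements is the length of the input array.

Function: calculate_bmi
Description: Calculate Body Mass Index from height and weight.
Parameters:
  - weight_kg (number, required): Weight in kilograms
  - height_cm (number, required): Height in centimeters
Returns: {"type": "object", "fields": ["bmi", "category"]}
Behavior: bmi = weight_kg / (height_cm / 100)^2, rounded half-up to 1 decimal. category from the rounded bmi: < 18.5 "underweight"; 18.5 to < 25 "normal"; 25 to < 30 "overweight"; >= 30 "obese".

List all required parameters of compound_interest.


Parameters of compound_interest and their required/optional flag:
  principal: required
  annual_rate: required
  years: required
  compound_frequency: optional
annual_rate, principal, years


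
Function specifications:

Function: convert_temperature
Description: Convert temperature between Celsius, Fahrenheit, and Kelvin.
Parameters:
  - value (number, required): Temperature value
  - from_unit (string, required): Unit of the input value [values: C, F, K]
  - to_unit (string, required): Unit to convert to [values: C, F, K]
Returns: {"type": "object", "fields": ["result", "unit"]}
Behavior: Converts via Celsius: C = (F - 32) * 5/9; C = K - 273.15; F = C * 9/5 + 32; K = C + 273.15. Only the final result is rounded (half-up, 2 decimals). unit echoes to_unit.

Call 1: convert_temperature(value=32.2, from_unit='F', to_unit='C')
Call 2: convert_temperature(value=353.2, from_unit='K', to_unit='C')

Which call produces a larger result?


Call 1:
  To C: (32.2 - 32) * 5/9 = 0.111111
  Target is C: 0.111111
  Round to 2 decimals: 0.11
  -> 0.11 C
Call 2:
  To C: 353.2 - 273.15 = 80.05
  Target is C: 80.05
  Round to 2 decimals: 80.05
  -> 80.05 C
Call 2 (80.05 C)


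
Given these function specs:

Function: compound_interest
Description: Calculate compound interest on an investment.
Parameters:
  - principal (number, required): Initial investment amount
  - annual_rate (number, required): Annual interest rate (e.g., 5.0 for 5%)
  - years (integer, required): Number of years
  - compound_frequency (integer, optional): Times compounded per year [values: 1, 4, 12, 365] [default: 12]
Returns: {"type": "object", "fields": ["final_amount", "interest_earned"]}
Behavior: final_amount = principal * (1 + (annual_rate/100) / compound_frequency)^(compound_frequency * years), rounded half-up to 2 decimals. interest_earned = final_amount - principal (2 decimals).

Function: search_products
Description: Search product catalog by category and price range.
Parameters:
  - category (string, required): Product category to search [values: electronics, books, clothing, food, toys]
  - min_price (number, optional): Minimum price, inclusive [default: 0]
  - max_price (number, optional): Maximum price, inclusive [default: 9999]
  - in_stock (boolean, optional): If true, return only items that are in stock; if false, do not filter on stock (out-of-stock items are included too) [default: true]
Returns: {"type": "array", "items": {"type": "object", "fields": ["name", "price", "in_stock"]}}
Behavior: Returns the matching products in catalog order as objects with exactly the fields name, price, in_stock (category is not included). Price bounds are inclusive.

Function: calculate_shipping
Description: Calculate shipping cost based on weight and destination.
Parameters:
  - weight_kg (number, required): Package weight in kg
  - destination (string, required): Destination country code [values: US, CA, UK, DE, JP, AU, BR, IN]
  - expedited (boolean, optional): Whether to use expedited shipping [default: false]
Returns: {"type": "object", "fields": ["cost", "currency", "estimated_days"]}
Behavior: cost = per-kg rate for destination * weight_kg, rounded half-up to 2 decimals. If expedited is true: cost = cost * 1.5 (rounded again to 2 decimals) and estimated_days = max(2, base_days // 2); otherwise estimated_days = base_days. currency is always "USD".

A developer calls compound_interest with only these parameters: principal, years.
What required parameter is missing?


Required parameters: principal, annual_rate, years
Provided: principal, years
Missing: annual_rate
annual_rate


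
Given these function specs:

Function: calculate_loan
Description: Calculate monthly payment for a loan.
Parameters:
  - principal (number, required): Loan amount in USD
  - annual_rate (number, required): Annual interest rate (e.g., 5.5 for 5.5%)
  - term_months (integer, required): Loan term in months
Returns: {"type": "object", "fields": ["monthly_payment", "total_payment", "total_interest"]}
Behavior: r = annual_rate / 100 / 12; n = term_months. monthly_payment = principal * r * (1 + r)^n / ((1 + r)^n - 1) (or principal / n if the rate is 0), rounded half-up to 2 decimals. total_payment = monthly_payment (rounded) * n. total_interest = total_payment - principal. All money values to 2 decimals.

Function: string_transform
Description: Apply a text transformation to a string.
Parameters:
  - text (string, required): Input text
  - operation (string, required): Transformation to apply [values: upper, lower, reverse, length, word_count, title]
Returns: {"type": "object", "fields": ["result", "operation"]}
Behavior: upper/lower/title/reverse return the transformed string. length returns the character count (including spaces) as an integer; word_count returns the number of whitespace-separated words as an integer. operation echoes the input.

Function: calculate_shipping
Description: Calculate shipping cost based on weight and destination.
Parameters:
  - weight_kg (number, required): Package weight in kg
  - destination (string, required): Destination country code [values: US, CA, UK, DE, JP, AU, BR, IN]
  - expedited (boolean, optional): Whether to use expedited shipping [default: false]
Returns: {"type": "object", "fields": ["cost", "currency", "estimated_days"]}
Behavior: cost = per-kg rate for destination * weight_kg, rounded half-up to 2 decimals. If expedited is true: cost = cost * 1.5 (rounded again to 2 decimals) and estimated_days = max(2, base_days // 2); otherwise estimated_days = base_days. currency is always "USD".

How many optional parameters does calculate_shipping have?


Parameters of calculate_shipping: weight_kg (required), destination (required), expedited (optional)
Optional count:
1


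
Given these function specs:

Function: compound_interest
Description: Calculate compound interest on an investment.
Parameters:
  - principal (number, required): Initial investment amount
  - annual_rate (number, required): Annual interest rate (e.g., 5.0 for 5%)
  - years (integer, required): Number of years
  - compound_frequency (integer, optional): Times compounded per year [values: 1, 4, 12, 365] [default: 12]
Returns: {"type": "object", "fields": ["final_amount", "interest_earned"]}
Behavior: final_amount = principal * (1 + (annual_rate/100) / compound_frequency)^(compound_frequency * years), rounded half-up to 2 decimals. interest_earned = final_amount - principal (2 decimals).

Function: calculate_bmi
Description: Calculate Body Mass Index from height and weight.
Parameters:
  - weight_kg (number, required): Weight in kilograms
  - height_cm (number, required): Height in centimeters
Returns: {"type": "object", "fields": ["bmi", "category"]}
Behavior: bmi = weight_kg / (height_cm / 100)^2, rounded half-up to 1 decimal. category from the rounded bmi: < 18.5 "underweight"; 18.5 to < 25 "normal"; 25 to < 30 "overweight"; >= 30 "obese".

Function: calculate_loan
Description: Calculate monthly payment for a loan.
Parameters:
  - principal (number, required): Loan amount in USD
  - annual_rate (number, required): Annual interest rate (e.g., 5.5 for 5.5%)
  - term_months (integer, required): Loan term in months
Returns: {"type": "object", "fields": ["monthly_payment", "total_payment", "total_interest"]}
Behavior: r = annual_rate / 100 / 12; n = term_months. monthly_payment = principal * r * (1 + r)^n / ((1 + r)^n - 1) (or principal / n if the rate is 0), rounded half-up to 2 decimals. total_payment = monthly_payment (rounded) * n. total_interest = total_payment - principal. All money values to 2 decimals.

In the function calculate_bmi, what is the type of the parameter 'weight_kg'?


The calculate_bmi spec declares:
  - weight_kg (number, required): Weight in kilograms
Type:
number


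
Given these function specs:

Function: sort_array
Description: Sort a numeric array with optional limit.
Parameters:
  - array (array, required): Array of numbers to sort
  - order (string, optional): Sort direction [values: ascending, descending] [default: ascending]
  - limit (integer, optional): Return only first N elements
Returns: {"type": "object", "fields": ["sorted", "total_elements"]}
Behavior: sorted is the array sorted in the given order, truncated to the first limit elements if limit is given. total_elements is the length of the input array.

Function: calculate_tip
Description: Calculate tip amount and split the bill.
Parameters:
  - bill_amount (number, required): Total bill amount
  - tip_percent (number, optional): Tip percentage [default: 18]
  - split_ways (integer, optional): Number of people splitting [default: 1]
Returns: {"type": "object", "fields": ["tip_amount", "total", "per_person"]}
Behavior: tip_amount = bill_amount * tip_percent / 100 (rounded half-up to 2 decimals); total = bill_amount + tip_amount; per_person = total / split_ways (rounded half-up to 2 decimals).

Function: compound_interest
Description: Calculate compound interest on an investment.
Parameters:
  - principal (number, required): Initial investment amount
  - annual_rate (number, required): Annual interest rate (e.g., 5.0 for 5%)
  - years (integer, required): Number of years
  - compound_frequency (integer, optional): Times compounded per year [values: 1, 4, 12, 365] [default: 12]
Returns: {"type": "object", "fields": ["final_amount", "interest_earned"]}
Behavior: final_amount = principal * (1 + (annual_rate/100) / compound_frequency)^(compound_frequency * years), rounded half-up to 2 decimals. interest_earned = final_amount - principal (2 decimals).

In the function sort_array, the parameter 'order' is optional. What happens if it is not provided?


The sort_array spec declares:
  - order (string, optional): Sort direction [values: ascending, descending] [default: ascending]
It defaults to ascending


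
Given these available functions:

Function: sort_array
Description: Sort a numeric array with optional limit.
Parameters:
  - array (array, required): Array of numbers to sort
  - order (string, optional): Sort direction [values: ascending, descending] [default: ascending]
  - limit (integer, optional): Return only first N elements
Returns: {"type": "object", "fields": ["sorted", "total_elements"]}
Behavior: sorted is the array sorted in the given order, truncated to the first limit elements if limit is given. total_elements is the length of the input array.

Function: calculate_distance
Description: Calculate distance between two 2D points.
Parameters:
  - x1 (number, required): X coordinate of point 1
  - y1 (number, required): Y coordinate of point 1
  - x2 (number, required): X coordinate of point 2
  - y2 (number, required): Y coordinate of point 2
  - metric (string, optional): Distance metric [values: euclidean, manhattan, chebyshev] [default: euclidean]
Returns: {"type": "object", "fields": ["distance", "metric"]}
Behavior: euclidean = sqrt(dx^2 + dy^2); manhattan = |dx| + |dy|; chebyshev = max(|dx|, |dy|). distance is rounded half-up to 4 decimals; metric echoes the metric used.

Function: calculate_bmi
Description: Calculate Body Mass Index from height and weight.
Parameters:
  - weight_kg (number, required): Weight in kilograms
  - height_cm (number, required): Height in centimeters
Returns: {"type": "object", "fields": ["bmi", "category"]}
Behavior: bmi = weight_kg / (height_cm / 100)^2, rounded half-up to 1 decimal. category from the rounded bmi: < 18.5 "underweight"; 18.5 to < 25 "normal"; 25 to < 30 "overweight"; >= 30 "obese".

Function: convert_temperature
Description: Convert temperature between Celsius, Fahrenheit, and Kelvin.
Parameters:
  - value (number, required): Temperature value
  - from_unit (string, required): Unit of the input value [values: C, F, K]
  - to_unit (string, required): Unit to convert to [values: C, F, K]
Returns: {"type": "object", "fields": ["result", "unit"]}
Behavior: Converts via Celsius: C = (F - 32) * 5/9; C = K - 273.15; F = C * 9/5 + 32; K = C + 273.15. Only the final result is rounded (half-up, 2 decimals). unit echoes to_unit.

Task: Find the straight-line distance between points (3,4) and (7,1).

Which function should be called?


The task needs a function whose description is: Calculate distance between two 2D points.
calculate_distance


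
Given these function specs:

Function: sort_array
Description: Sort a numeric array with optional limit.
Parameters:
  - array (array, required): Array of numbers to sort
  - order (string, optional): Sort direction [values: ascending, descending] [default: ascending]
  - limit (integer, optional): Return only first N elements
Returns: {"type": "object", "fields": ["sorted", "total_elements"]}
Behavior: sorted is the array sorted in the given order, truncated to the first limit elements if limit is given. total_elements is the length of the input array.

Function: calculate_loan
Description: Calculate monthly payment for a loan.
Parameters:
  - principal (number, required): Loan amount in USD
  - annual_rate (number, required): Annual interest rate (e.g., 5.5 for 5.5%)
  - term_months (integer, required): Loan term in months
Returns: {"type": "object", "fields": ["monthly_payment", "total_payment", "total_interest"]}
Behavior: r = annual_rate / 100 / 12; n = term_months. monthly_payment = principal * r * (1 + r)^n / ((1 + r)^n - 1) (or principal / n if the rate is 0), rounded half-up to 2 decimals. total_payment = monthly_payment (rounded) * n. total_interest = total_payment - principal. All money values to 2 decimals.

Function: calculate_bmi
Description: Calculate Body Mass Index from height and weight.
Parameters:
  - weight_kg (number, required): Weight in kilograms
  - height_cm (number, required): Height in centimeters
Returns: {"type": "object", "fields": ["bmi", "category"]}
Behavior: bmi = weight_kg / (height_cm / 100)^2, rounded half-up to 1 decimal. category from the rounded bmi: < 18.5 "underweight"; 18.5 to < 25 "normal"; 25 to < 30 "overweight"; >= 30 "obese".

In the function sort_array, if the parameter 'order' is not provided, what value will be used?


The sort_array spec declares:
  - order (string, optional): Sort direction [values: ascending, descending] [default: ascending]
Default:
ascending


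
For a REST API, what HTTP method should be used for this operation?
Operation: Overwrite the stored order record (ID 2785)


GET = read, POST = create, PUT = update/replace, DELETE = remove
This operation is an update/replace.
PUT
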